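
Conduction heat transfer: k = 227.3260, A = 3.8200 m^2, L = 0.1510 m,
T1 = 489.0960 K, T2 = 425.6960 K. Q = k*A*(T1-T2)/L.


dT = 63.4000 K
Q = 227.3260 * 3.8200 * 63.4000 / 0.1510 = 364606.8165 W

364606.8165 W


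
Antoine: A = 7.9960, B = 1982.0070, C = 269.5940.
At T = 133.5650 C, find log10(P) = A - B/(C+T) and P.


C+T = 403.1590
B/(C+T) = 4.9162
log10(P) = 7.9960 - 4.9162 = 3.0798
P = 10^3.0798 = 1201.7334 mmHg

1201.7334 mmHg


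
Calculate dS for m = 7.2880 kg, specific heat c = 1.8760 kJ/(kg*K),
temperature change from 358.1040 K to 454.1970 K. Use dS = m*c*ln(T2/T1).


T2/T1 = 1.2683
ln(T2/T1) = 0.2377
dS = 7.2880 * 1.8760 * 0.2377 = 3.2500 kJ/K

3.2500 kJ/K


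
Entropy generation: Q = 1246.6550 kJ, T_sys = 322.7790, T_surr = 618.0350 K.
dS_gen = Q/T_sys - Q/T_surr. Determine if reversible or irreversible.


dS_sys = 1246.6550/322.7790 = 3.8623 kJ/K
dS_surr = -1246.6550/618.0350 = -2.0171 kJ/K
dS_gen = 3.8623 - 2.0171 = 1.8451 kJ/K (irreversible)

dS_gen = 1.8451 kJ/K, irreversible


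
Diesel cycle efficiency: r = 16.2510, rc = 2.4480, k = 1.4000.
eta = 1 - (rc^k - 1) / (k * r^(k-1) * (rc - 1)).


r^(k-1) = 3.0504
rc^k = 3.5022
eta = 0.5954 = 59.5362%

59.5362%


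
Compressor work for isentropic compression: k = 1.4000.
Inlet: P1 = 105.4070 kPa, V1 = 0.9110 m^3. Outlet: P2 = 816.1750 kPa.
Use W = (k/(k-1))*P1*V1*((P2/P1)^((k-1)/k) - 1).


(k-1)/k = 0.2857
(P2/P1)^exp = 1.7946
W = 3.5000 * 105.4070 * 0.9110 * (1.7946 - 1) = 267.0680 kJ

267.0680 kJ


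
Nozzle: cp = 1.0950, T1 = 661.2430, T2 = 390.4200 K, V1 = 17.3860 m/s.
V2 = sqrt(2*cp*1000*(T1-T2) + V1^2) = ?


dT = 270.8230 K
2*cp*1000*dT = 593102.3700
V1^2 = 302.2730
V2 = sqrt(593404.6430) = 770.3276 m/s

770.3276 m/s


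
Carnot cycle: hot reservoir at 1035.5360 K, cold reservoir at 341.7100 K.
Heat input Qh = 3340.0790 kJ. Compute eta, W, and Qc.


eta = 1 - 341.7100/1035.5360 = 0.6700
W = 0.6700 * 3340.0790 = 2237.9074 kJ
Qc = 3340.0790 - 2237.9074 = 1102.1716 kJ

eta = 67.0016%, W = 2237.9074 kJ, Qc = 1102.1716 kJ


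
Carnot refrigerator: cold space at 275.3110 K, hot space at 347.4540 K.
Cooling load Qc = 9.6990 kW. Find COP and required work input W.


COP = 275.3110 / 72.1430 = 3.8162
W = 9.6990 / 3.8162 = 2.5415 kW

COP = 3.8162, W = 2.5415 kW


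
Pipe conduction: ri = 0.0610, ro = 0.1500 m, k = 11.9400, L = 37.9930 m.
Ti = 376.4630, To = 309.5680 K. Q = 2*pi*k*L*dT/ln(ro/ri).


dT = 66.8950 K
ln(ro/ri) = 0.8998
Q = 2*pi*11.9400*37.9930*66.8950 / 0.8998 = 211911.2770 W

211911.2770 W


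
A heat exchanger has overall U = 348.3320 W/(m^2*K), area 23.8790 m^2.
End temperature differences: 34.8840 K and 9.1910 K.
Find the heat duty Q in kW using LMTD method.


LMTD = 19.2630 K
Q = 348.3320 * 23.8790 * 19.2630 = 160225.8058 W = 160.2258 kW

160.2258 kW


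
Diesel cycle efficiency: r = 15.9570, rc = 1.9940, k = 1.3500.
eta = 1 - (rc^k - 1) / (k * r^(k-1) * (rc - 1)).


r^(k-1) = 2.6365
rc^k = 2.5388
eta = 0.5651 = 56.5059%

56.5059%


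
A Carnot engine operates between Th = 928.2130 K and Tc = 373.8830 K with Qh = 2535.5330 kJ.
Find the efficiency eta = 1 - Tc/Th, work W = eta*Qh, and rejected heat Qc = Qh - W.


eta = 1 - 373.8830/928.2130 = 0.5972
W = 0.5972 * 2535.5330 = 1514.2236 kJ
Qc = 2535.5330 - 1514.2236 = 1021.3094 kJ

eta = 59.7201%, W = 1514.2236 kJ, Qc = 1021.3094 kJ


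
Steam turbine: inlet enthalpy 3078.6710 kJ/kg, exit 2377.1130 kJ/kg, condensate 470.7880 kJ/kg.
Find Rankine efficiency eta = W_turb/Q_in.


W = 701.5580 kJ/kg
Q_in = 2607.8830 kJ/kg
eta = 0.2690 = 26.9014%

eta = 26.9014%


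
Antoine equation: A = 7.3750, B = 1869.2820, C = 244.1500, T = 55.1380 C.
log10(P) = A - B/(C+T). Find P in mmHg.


C+T = 299.2880
B/(C+T) = 6.2458
log10(P) = 7.3750 - 6.2458 = 1.1292
P = 10^1.1292 = 13.4659 mmHg

13.4659 mmHg


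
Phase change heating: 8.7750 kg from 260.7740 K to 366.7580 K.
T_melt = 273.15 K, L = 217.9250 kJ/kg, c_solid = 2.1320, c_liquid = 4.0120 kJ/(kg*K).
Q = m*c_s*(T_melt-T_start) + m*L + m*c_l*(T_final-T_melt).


Q1 (sensible, solid) = 8.7750 * 2.1320 * 12.3760 = 231.5339 kJ
Q2 (latent) = 8.7750 * 217.9250 = 1912.2919 kJ
Q3 (sensible, liquid) = 8.7750 * 4.0120 * 93.6080 = 3295.4977 kJ
Q_total = 5439.3235 kJ

5439.3235 kJ


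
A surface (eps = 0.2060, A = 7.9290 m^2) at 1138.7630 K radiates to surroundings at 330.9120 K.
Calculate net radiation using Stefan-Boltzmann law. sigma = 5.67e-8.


T^4 = 1.6816e+12
Tsurr^4 = 1.1991e+10
Q = 0.2060 * 5.67e-8 * 7.9290 * 1.6697e+12 = 154630.1874 W

154630.1874 W


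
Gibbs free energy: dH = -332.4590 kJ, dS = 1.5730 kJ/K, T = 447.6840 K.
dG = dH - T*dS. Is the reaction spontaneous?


T*dS = 447.6840 * 1.5730 = 704.2069 kJ
dG = -332.4590 - 704.2069 = -1036.6659 kJ (spontaneous)

dG = -1036.6659 kJ, spontaneous


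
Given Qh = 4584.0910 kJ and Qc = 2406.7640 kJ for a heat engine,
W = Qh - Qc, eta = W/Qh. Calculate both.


W = 4584.0910 - 2406.7640 = 2177.3270 kJ
eta = 2177.3270 / 4584.0910 = 0.4750 = 47.4975%

W = 2177.3270 kJ, eta = 47.4975%


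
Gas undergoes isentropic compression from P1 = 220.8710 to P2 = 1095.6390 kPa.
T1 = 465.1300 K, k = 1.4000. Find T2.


(k-1)/k = 0.2857
(P2/P1)^exp = 1.5802
T2 = 465.1300 * 1.5802 = 735.0161 K

735.0161 K


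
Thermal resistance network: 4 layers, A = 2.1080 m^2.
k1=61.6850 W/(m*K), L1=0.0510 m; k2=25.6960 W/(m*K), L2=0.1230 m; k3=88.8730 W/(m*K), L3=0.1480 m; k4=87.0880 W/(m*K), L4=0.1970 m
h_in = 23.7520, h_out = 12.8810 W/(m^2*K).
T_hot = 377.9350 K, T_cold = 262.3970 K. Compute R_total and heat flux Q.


R_conv_in = 1/(23.7520*2.1080) = 0.0200
R_1 = 0.0510/(61.6850*2.1080) = 0.0004
R_2 = 0.1230/(25.6960*2.1080) = 0.0023
R_3 = 0.1480/(88.8730*2.1080) = 0.0008
R_4 = 0.1970/(87.0880*2.1080) = 0.0011
R_conv_out = 1/(12.8810*2.1080) = 0.0368
R_total = 0.0613 K/W
Q = 115.5380 / 0.0613 = 1883.9805 W

R_total = 0.0613 K/W, Q = 1883.9805 W


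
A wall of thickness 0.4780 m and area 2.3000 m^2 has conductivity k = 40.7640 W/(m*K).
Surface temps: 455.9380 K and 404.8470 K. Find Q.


dT = 51.0910 K
Q = 40.7640 * 2.3000 * 51.0910 / 0.4780 = 10021.2324 W

10021.2324 W


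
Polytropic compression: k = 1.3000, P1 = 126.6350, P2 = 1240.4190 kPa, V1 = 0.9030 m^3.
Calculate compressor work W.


(k-1)/k = 0.2308
(P2/P1)^exp = 1.6932
W = 4.3333 * 126.6350 * 0.9030 * (1.6932 - 1) = 343.4721 kJ

343.4721 kJ


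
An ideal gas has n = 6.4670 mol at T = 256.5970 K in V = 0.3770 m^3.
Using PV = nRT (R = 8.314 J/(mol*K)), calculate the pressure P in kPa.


P = nRT/V = 6.4670 * 8.314 * 256.5970 / 0.3770
= 13796.3580 / 0.3770 = 36595.1141 Pa = 36.5951 kPa

36.5951 kPa


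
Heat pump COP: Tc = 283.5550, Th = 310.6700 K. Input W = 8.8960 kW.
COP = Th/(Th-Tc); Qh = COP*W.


COP = 310.6700 / 27.1150 = 11.4575
Qh = 11.4575 * 8.8960 = 101.9259 kW

COP = 11.4575, Qh = 101.9259 kW


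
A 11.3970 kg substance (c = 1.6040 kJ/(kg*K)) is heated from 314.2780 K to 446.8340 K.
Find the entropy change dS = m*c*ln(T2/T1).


T2/T1 = 1.4218
ln(T2/T1) = 0.3519
dS = 11.3970 * 1.6040 * 0.3519 = 6.4332 kJ/K

6.4332 kJ/K


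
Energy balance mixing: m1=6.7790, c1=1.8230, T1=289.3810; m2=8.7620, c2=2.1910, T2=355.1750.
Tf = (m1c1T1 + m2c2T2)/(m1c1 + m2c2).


num = 10394.6912
den = 31.5557
Tf = 329.4081 K

329.4081 K


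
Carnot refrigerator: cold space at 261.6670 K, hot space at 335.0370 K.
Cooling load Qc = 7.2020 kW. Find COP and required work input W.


COP = 261.6670 / 73.3700 = 3.5664
W = 7.2020 / 3.5664 = 2.0194 kW

COP = 3.5664, W = 2.0194 kW


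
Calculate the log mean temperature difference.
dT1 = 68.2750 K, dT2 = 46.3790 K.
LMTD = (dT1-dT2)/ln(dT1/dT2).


dT1/dT2 = 1.4721
ln(dT1/dT2) = 0.3867
LMTD = 21.8960 / 0.3867 = 56.6232 K

56.6232 K


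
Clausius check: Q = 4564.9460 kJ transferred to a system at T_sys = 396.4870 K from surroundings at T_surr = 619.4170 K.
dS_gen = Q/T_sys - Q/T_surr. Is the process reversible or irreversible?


dS_sys = 4564.9460/396.4870 = 11.5135 kJ/K
dS_surr = -4564.9460/619.4170 = -7.3697 kJ/K
dS_gen = 11.5135 - 7.3697 = 4.1437 kJ/K (irreversible)

dS_gen = 4.1437 kJ/K, irreversible


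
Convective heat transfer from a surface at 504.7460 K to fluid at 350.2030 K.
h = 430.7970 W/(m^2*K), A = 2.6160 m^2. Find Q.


dT = 154.5430 K
Q = 430.7970 * 2.6160 * 154.5430 = 174164.5446 W

174164.5446 W


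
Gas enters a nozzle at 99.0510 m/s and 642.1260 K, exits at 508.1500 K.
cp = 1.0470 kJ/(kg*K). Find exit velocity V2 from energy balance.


dT = 133.9760 K
2*cp*1000*dT = 280545.7440
V1^2 = 9811.1006
V2 = sqrt(290356.8446) = 538.8477 m/s

538.8477 m/s


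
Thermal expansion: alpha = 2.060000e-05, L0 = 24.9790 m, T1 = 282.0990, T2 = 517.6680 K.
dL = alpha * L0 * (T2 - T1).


dT = 235.5690 K
dL = 2.060000e-05 * 24.9790 * 235.5690 = 0.121216 m
L_final = 25.100216 m

dL = 0.121216 m


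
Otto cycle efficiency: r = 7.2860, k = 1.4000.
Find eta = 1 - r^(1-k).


r^(k-1) = 2.2131
eta = 1 - 1/2.2131 = 0.5481 = 54.8140%

54.8140%


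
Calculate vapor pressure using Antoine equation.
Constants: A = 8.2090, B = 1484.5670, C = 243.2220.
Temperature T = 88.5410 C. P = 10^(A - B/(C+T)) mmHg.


C+T = 331.7630
B/(C+T) = 4.4748
log10(P) = 8.2090 - 4.4748 = 3.7342
P = 10^3.7342 = 5422.7340 mmHg

5422.7340 mmHg


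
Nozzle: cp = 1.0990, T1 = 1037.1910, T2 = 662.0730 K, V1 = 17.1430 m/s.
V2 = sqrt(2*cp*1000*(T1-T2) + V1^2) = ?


dT = 375.1180 K
2*cp*1000*dT = 824509.3640
V1^2 = 293.8824
V2 = sqrt(824803.2464) = 908.1868 m/s

908.1868 m/s


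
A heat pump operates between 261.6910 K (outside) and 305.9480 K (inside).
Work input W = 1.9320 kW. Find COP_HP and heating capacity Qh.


COP = 305.9480 / 44.2570 = 6.9130
Qh = 6.9130 * 1.9320 = 13.3559 kW

COP = 6.9130, Qh = 13.3559 kW


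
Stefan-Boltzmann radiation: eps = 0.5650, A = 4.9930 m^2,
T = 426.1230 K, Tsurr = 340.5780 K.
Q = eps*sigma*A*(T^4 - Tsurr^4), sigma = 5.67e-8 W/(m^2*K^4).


T^4 = 3.2972e+10
Tsurr^4 = 1.3454e+10
Q = 0.5650 * 5.67e-8 * 4.9930 * 1.9517e+10 = 3121.8281 W

3121.8281 W


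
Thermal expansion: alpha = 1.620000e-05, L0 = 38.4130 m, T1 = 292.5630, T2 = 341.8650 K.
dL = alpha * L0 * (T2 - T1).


dT = 49.3020 K
dL = 1.620000e-05 * 38.4130 * 49.3020 = 0.030680 m
L_final = 38.443680 m

dL = 0.030680 m


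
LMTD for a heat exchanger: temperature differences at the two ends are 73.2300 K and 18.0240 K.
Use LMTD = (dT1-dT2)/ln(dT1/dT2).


dT1/dT2 = 4.0629
ln(dT1/dT2) = 1.4019
LMTD = 55.2060 / 1.4019 = 39.3794 K

39.3794 K


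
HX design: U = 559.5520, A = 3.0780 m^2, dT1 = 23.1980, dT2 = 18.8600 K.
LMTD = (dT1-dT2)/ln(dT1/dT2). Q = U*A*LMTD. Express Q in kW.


LMTD = 20.9542 K
Q = 559.5520 * 3.0780 * 20.9542 = 36089.4660 W = 36.0895 kW

36.0895 kW


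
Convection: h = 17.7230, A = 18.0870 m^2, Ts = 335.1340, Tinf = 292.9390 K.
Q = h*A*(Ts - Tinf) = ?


dT = 42.1950 K
Q = 17.7230 * 18.0870 * 42.1950 = 13525.8562 W

13525.8562 W


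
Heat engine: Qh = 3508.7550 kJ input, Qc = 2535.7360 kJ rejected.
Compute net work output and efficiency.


W = 3508.7550 - 2535.7360 = 973.0190 kJ
eta = 973.0190 / 3508.7550 = 0.2773 = 27.7312%

W = 973.0190 kJ, eta = 27.7312%


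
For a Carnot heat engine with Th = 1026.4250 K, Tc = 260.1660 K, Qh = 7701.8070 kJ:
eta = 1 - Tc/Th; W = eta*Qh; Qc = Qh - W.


eta = 1 - 260.1660/1026.4250 = 0.7465
W = 0.7465 * 7701.8070 = 5749.6446 kJ
Qc = 7701.8070 - 5749.6446 = 1952.1624 kJ

eta = 74.6532%, W = 5749.6446 kJ, Qc = 1952.1624 kJ


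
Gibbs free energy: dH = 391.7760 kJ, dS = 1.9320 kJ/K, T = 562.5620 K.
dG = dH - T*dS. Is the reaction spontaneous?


T*dS = 562.5620 * 1.9320 = 1086.8698 kJ
dG = 391.7760 - 1086.8698 = -695.0938 kJ (spontaneous)

dG = -695.0938 kJ, spontaneous


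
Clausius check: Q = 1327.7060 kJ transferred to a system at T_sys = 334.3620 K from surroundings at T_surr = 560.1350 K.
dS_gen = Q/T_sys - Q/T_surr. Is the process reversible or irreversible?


dS_sys = 1327.7060/334.3620 = 3.9709 kJ/K
dS_surr = -1327.7060/560.1350 = -2.3703 kJ/K
dS_gen = 3.9709 - 2.3703 = 1.6005 kJ/K (irreversible)

dS_gen = 1.6005 kJ/K, irreversible


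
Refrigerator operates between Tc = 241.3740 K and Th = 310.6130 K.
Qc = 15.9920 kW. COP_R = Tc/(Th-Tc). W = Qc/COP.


COP = 241.3740 / 69.2390 = 3.4861
W = 15.9920 / 3.4861 = 4.5874 kW

COP = 3.4861, W = 4.5874 kW


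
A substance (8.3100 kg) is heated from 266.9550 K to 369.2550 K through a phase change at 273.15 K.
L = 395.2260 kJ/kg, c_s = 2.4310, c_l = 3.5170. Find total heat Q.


Q1 (sensible, solid) = 8.3100 * 2.4310 * 6.1950 = 125.1490 kJ
Q2 (latent) = 8.3100 * 395.2260 = 3284.3281 kJ
Q3 (sensible, liquid) = 8.3100 * 3.5170 * 96.1050 = 2808.7907 kJ
Q_total = 6218.2677 kJ

6218.2677 kJ


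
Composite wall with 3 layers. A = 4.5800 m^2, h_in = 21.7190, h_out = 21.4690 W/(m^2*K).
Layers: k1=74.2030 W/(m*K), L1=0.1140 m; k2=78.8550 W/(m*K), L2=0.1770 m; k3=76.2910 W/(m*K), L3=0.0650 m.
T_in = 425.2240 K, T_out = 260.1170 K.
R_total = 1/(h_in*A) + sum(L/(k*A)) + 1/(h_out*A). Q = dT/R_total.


R_conv_in = 1/(21.7190*4.5800) = 0.0101
R_1 = 0.1140/(74.2030*4.5800) = 0.0003
R_2 = 0.1770/(78.8550*4.5800) = 0.0005
R_3 = 0.0650/(76.2910*4.5800) = 0.0002
R_conv_out = 1/(21.4690*4.5800) = 0.0102
R_total = 0.0212 K/W
Q = 165.1070 / 0.0212 = 7775.3833 W

R_total = 0.0212 K/W, Q = 7775.3833 W


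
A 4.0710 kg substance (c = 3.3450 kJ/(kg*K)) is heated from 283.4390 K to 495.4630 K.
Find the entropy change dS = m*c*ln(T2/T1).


T2/T1 = 1.7480
ln(T2/T1) = 0.5585
dS = 4.0710 * 3.3450 * 0.5585 = 7.6053 kJ/K

7.6053 kJ/K


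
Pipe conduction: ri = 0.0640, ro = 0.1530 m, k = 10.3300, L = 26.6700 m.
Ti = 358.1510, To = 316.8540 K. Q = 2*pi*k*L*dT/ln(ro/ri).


dT = 41.2970 K
ln(ro/ri) = 0.8716
Q = 2*pi*10.3300*26.6700*41.2970 / 0.8716 = 82021.3648 W

82021.3648 W


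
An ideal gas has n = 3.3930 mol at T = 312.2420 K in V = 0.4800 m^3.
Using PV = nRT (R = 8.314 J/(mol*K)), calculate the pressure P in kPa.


P = nRT/V = 3.3930 * 8.314 * 312.2420 / 0.4800
= 8808.1601 / 0.4800 = 18350.3335 Pa = 18.3503 kPa

18.3503 kPa


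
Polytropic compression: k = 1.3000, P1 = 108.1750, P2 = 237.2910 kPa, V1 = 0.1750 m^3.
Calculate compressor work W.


(k-1)/k = 0.2308
(P2/P1)^exp = 1.1987
W = 4.3333 * 108.1750 * 0.1750 * (1.1987 - 1) = 16.3038 kJ

16.3038 kJ


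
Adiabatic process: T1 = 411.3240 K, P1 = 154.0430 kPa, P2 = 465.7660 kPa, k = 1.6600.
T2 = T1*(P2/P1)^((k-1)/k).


(k-1)/k = 0.3976
(P2/P1)^exp = 1.5526
T2 = 411.3240 * 1.5526 = 638.6111 K

638.6111 K


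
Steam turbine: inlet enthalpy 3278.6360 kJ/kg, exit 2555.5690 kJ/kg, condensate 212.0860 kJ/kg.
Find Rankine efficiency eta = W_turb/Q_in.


W = 723.0670 kJ/kg
Q_in = 3066.5500 kJ/kg
eta = 0.2358 = 23.5792%

eta = 23.5792%


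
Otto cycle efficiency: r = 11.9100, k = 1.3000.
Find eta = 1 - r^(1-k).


r^(k-1) = 2.1027
eta = 1 - 1/2.1027 = 0.5244 = 52.4417%

52.4417%


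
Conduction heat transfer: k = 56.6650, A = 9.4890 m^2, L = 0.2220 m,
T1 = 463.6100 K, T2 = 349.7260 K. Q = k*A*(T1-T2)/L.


dT = 113.8840 K
Q = 56.6650 * 9.4890 * 113.8840 / 0.2220 = 275832.2728 W

275832.2728 W


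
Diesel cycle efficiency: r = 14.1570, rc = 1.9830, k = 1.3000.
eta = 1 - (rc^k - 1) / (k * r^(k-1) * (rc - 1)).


r^(k-1) = 2.2146
rc^k = 2.4351
eta = 0.4929 = 49.2894%

49.2894%


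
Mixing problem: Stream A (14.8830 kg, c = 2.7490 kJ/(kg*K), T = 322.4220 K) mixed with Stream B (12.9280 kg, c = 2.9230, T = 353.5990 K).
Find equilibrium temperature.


num = 26553.3610
den = 78.7019
Tf = 337.3916 K

337.3916 K


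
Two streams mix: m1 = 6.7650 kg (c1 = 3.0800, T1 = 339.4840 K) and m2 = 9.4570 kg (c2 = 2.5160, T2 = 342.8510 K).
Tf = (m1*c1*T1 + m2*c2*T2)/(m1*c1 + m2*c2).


num = 15231.2888
den = 44.6300
Tf = 341.2791 K

341.2791 K


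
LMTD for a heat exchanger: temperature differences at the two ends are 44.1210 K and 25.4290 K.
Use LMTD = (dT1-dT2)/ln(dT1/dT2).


dT1/dT2 = 1.7351
ln(dT1/dT2) = 0.5510
LMTD = 18.6920 / 0.5510 = 33.9210 K

33.9210 K


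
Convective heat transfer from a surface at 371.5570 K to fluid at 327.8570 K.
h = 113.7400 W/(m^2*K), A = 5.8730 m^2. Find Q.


dT = 43.7000 K
Q = 113.7400 * 5.8730 * 43.7000 = 29191.3824 W

29191.3824 W


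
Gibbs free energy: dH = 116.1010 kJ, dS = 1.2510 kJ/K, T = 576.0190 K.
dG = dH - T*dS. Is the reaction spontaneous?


T*dS = 576.0190 * 1.2510 = 720.5998 kJ
dG = 116.1010 - 720.5998 = -604.4988 kJ (spontaneous)

dG = -604.4988 kJ, spontaneous


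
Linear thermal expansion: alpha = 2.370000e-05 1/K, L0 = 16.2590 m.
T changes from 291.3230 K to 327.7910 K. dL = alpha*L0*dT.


dT = 36.4680 K
dL = 2.370000e-05 * 16.2590 * 36.4680 = 0.014053 m
L_final = 16.273053 m

dL = 0.014053 m


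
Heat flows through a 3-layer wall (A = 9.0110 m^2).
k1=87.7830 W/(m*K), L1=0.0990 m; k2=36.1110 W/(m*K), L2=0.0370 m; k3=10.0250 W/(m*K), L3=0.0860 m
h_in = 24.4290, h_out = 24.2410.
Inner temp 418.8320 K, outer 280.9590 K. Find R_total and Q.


R_conv_in = 1/(24.4290*9.0110) = 0.0045
R_1 = 0.0990/(87.7830*9.0110) = 0.0001
R_2 = 0.0370/(36.1110*9.0110) = 0.0001
R_3 = 0.0860/(10.0250*9.0110) = 0.0010
R_conv_out = 1/(24.2410*9.0110) = 0.0046
R_total = 0.0103 K/W
Q = 137.8730 / 0.0103 = 13370.5975 W

R_total = 0.0103 K/W, Q = 13370.5975 W


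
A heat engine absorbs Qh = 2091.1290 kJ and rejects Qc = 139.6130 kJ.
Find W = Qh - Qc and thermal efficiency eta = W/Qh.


W = 2091.1290 - 139.6130 = 1951.5160 kJ
eta = 1951.5160 / 2091.1290 = 0.9332 = 93.3236%

W = 1951.5160 kJ, eta = 93.3236%


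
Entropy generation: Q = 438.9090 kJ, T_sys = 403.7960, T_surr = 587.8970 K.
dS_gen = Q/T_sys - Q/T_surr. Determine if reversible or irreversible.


dS_sys = 438.9090/403.7960 = 1.0870 kJ/K
dS_surr = -438.9090/587.8970 = -0.7466 kJ/K
dS_gen = 1.0870 - 0.7466 = 0.3404 kJ/K (irreversible)

dS_gen = 0.3404 kJ/K, irreversible


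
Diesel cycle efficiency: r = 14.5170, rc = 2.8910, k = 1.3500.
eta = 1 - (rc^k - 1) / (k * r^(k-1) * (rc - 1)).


r^(k-1) = 2.5507
rc^k = 4.1919
eta = 0.5098 = 50.9801%

50.9801%


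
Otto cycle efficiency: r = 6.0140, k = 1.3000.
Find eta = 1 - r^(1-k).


r^(k-1) = 1.7130
eta = 1 - 1/1.7130 = 0.4162 = 41.6218%

41.6218%


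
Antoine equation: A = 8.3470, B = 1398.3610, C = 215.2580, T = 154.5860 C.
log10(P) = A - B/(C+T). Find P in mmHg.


C+T = 369.8440
B/(C+T) = 3.7809
log10(P) = 8.3470 - 3.7809 = 4.5661
P = 10^4.5661 = 36817.2898 mmHg

36817.2898 mmHg


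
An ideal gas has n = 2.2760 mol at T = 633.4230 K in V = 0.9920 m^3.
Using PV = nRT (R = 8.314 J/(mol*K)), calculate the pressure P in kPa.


P = nRT/V = 2.2760 * 8.314 * 633.4230 / 0.9920
= 11986.0506 / 0.9920 = 12082.7123 Pa = 12.0827 kPa

12.0827 kPa


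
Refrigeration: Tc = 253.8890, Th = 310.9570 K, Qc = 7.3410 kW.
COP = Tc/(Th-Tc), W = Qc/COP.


COP = 253.8890 / 57.0680 = 4.4489
W = 7.3410 / 4.4489 = 1.6501 kW

COP = 4.4489, W = 1.6501 kW


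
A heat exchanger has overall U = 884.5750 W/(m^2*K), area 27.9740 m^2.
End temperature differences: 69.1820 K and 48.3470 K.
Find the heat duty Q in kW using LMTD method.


LMTD = 58.1437 K
Q = 884.5750 * 27.9740 * 58.1437 = 1438770.8807 W = 1438.7709 kW

1438.7709 kW


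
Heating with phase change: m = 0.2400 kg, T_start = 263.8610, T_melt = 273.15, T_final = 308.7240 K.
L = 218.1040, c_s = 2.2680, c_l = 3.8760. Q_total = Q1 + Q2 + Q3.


Q1 (sensible, solid) = 0.2400 * 2.2680 * 9.2890 = 5.0562 kJ
Q2 (latent) = 0.2400 * 218.1040 = 52.3450 kJ
Q3 (sensible, liquid) = 0.2400 * 3.8760 * 35.5740 = 33.0924 kJ
Q_total = 90.4935 kJ

90.4935 kJ


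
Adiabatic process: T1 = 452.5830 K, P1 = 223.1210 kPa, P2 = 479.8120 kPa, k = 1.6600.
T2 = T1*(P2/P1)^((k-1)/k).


(k-1)/k = 0.3976
(P2/P1)^exp = 1.3558
T2 = 452.5830 * 1.3558 = 613.6337 K

613.6337 K


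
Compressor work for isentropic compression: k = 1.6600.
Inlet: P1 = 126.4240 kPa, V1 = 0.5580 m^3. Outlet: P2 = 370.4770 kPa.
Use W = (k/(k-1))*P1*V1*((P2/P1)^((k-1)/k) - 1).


(k-1)/k = 0.3976
(P2/P1)^exp = 1.5334
W = 2.5152 * 126.4240 * 0.5580 * (1.5334 - 1) = 94.6364 kJ

94.6364 kJ


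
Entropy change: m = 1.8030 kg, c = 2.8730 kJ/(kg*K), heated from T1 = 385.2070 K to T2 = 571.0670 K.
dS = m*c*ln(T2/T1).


T2/T1 = 1.4825
ln(T2/T1) = 0.3937
dS = 1.8030 * 2.8730 * 0.3937 = 2.0395 kJ/K

2.0395 kJ/K


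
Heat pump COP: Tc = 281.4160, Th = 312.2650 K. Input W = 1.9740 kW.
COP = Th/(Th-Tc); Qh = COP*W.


COP = 312.2650 / 30.8490 = 10.1224
Qh = 10.1224 * 1.9740 = 19.9816 kW

COP = 10.1224, Qh = 19.9816 kW


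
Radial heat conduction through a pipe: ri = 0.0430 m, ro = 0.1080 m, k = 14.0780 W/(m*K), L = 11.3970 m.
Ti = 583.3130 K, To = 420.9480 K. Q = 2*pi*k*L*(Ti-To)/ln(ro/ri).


dT = 162.3650 K
ln(ro/ri) = 0.9209
Q = 2*pi*14.0780*11.3970*162.3650 / 0.9209 = 177736.5106 W

177736.5106 W


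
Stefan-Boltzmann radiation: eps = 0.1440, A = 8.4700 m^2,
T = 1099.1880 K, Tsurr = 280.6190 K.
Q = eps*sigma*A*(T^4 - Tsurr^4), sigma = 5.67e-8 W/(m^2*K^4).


T^4 = 1.4598e+12
Tsurr^4 = 6.2011e+09
Q = 0.1440 * 5.67e-8 * 8.4700 * 1.4536e+12 = 100523.6109 W

100523.6109 W


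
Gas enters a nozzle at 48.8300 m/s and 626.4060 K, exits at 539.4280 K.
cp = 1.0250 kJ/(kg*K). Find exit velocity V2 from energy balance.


dT = 86.9780 K
2*cp*1000*dT = 178304.9000
V1^2 = 2384.3689
V2 = sqrt(180689.2689) = 425.0756 m/s

425.0756 m/s


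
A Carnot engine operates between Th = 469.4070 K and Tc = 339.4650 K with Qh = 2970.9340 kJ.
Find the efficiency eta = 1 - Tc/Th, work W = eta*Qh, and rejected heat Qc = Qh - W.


eta = 1 - 339.4650/469.4070 = 0.2768
W = 0.2768 * 2970.9340 = 822.4187 kJ
Qc = 2970.9340 - 822.4187 = 2148.5153 kJ

eta = 27.6822%, W = 822.4187 kJ, Qc = 2148.5153 kJ


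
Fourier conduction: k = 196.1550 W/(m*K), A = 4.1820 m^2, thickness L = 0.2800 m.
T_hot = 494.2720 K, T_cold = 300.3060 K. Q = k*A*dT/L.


dT = 193.9660 K
Q = 196.1550 * 4.1820 * 193.9660 / 0.2800 = 568265.1066 W

568265.1066 W


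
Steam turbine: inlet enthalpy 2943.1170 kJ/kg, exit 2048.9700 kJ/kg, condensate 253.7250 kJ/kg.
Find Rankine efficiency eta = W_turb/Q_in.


W = 894.1470 kJ/kg
Q_in = 2689.3920 kJ/kg
eta = 0.3325 = 33.2472%

eta = 33.2472%


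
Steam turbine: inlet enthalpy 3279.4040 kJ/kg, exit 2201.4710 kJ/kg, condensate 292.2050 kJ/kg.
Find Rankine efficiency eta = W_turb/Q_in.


W = 1077.9330 kJ/kg
Q_in = 2987.1990 kJ/kg
eta = 0.3609 = 36.0851%

eta = 36.0851%


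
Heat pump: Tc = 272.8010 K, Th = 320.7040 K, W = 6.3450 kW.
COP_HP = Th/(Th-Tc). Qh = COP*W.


COP = 320.7040 / 47.9030 = 6.6949
Qh = 6.6949 * 6.3450 = 42.4789 kW

COP = 6.6949, Qh = 42.4789 kW


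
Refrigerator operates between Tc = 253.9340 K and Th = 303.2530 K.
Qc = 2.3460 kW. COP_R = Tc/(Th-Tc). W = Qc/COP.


COP = 253.9340 / 49.3190 = 5.1488
W = 2.3460 / 5.1488 = 0.4556 kW

COP = 5.1488, W = 0.4556 kW


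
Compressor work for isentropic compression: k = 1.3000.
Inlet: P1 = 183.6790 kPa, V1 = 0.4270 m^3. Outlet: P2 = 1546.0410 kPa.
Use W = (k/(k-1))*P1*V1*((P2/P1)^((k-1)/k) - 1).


(k-1)/k = 0.2308
(P2/P1)^exp = 1.6349
W = 4.3333 * 183.6790 * 0.4270 * (1.6349 - 1) = 215.7915 kJ

215.7915 kJ


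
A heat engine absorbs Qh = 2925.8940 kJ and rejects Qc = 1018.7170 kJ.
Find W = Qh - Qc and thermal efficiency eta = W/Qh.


W = 2925.8940 - 1018.7170 = 1907.1770 kJ
eta = 1907.1770 / 2925.8940 = 0.6518 = 65.1827%

W = 1907.1770 kJ, eta = 65.1827%


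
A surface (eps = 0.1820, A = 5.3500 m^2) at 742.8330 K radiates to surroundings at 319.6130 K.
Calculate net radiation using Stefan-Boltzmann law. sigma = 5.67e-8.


T^4 = 3.0448e+11
Tsurr^4 = 1.0435e+10
Q = 0.1820 * 5.67e-8 * 5.3500 * 2.9405e+11 = 16234.0933 W

16234.0933 W


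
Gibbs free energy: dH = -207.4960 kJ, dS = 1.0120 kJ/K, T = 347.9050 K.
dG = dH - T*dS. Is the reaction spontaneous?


T*dS = 347.9050 * 1.0120 = 352.0799 kJ
dG = -207.4960 - 352.0799 = -559.5759 kJ (spontaneous)

dG = -559.5759 kJ, spontaneous


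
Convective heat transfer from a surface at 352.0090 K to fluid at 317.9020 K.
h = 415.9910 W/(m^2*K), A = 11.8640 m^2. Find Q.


dT = 34.1070 K
Q = 415.9910 * 11.8640 * 34.1070 = 168328.8646 W

168328.8646 W


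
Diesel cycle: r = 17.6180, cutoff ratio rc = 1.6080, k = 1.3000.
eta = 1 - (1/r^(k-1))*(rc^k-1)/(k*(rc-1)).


r^(k-1) = 2.3648
rc^k = 1.8543
eta = 0.5430 = 54.2955%

54.2955%


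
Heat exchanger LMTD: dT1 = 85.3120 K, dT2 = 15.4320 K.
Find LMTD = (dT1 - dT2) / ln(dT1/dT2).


dT1/dT2 = 5.5283
ln(dT1/dT2) = 1.7099
LMTD = 69.8800 / 1.7099 = 40.8686 K

40.8686 K


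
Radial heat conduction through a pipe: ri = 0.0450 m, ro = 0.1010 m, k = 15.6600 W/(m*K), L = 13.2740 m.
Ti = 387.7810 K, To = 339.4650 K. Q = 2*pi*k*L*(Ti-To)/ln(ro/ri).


dT = 48.3160 K
ln(ro/ri) = 0.8085
Q = 2*pi*15.6600*13.2740*48.3160 / 0.8085 = 78056.1155 W

78056.1155 W


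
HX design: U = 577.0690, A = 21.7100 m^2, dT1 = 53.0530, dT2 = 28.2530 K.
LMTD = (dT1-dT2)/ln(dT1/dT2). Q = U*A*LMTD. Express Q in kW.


LMTD = 39.3593 K
Q = 577.0690 * 21.7100 * 39.3593 = 493100.5011 W = 493.1005 kW

493.1005 kW


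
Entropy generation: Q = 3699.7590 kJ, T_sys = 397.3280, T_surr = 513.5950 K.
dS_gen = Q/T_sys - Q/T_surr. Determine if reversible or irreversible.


dS_sys = 3699.7590/397.3280 = 9.3116 kJ/K
dS_surr = -3699.7590/513.5950 = -7.2037 kJ/K
dS_gen = 9.3116 - 7.2037 = 2.1079 kJ/K (irreversible)

dS_gen = 2.1079 kJ/K, irreversible


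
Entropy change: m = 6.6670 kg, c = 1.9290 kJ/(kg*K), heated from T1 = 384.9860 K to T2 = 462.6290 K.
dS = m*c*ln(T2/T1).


T2/T1 = 1.2017
ln(T2/T1) = 0.1837
dS = 6.6670 * 1.9290 * 0.1837 = 2.3627 kJ/K

2.3627 kJ/K


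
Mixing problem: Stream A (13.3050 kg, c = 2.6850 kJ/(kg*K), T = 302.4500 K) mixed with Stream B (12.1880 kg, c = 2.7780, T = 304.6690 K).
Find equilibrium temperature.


num = 21120.2646
den = 69.5822
Tf = 303.5298 K

303.5298 K


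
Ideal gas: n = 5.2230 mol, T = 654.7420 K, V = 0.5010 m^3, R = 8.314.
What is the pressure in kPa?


P = nRT/V = 5.2230 * 8.314 * 654.7420 / 0.5010
= 28431.5310 / 0.5010 = 56749.5629 Pa = 56.7496 kPa

56.7496 kPa


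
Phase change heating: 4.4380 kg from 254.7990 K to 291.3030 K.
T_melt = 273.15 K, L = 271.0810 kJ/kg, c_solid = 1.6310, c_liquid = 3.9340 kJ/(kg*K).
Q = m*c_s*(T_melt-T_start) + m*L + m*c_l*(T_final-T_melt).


Q1 (sensible, solid) = 4.4380 * 1.6310 * 18.3510 = 132.8315 kJ
Q2 (latent) = 4.4380 * 271.0810 = 1203.0575 kJ
Q3 (sensible, liquid) = 4.4380 * 3.9340 * 18.1530 = 316.9349 kJ
Q_total = 1652.8238 kJ

1652.8238 kJ


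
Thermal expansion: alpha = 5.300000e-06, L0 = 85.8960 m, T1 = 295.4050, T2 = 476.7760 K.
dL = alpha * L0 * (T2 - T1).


dT = 181.3710 K
dL = 5.300000e-06 * 85.8960 * 181.3710 = 0.082569 m
L_final = 85.978569 m

dL = 0.082569 m


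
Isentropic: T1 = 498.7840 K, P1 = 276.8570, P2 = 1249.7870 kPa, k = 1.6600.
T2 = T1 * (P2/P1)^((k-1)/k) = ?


(k-1)/k = 0.3976
(P2/P1)^exp = 1.8208
T2 = 498.7840 * 1.8208 = 908.1705 K

908.1705 K


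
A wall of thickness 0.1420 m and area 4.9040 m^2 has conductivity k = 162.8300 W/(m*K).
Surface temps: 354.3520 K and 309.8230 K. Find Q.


dT = 44.5290 K
Q = 162.8300 * 4.9040 * 44.5290 / 0.1420 = 250402.9737 W

250402.9737 W


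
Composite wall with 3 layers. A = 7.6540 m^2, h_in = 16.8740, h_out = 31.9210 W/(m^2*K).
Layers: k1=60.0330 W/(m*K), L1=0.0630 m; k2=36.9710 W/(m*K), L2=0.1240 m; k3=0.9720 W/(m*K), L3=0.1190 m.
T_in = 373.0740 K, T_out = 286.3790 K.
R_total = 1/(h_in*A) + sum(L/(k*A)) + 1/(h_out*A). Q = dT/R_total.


R_conv_in = 1/(16.8740*7.6540) = 0.0077
R_1 = 0.0630/(60.0330*7.6540) = 0.0001
R_2 = 0.1240/(36.9710*7.6540) = 0.0004
R_3 = 0.1190/(0.9720*7.6540) = 0.0160
R_conv_out = 1/(31.9210*7.6540) = 0.0041
R_total = 0.0284 K/W
Q = 86.6950 / 0.0284 = 3051.9684 W

R_total = 0.0284 K/W, Q = 3051.9684 W


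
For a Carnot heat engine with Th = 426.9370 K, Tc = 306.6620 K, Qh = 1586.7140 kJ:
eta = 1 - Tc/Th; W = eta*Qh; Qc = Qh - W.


eta = 1 - 306.6620/426.9370 = 0.2817
W = 0.2817 * 1586.7140 = 447.0028 kJ
Qc = 1586.7140 - 447.0028 = 1139.7112 kJ

eta = 28.1716%, W = 447.0028 kJ, Qc = 1139.7112 kJ


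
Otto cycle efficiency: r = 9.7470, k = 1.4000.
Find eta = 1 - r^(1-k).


r^(k-1) = 2.4863
eta = 1 - 1/2.4863 = 0.5978 = 59.7791%

59.7791%


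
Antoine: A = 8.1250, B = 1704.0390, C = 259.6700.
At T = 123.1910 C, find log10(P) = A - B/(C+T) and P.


C+T = 382.8610
B/(C+T) = 4.4508
log10(P) = 8.1250 - 4.4508 = 3.6742
P = 10^3.6742 = 4722.7690 mmHg

4722.7690 mmHg


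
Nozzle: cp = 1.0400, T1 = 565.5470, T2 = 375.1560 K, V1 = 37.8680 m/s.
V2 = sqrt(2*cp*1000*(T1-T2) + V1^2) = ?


dT = 190.3910 K
2*cp*1000*dT = 396013.2800
V1^2 = 1433.9854
V2 = sqrt(397447.2654) = 630.4342 m/s

630.4342 m/s


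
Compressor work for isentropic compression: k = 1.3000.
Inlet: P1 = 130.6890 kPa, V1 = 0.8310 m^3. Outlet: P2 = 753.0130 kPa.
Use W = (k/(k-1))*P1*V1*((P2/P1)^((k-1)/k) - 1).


(k-1)/k = 0.2308
(P2/P1)^exp = 1.4980
W = 4.3333 * 130.6890 * 0.8310 * (1.4980 - 1) = 234.3689 kJ

234.3689 kJ


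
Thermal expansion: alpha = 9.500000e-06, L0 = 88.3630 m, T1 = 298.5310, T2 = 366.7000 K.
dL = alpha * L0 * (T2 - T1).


dT = 68.1690 K
dL = 9.500000e-06 * 88.3630 * 68.1690 = 0.057224 m
L_final = 88.420224 m

dL = 0.057224 m


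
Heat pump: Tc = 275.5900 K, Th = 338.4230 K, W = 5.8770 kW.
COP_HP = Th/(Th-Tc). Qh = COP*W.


COP = 338.4230 / 62.8330 = 5.3861
Qh = 5.3861 * 5.8770 = 31.6539 kW

COP = 5.3861, Qh = 31.6539 kW


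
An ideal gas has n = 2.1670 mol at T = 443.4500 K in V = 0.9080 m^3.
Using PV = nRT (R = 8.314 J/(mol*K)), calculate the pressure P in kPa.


P = nRT/V = 2.1670 * 8.314 * 443.4500 / 0.9080
= 7989.3894 / 0.9080 = 8798.8870 Pa = 8.7989 kPa

8.7989 kPa


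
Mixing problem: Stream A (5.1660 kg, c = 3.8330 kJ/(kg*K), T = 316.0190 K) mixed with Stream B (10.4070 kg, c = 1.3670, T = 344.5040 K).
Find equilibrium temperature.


num = 11158.6211
den = 34.0276
Tf = 327.9281 K

327.9281 K


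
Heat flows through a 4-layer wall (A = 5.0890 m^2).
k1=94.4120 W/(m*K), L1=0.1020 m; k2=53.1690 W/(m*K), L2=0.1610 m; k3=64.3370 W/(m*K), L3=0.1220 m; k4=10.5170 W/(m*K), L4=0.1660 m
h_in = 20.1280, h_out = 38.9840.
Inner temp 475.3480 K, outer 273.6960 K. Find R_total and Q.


R_conv_in = 1/(20.1280*5.0890) = 0.0098
R_1 = 0.1020/(94.4120*5.0890) = 0.0002
R_2 = 0.1610/(53.1690*5.0890) = 0.0006
R_3 = 0.1220/(64.3370*5.0890) = 0.0004
R_4 = 0.1660/(10.5170*5.0890) = 0.0031
R_conv_out = 1/(38.9840*5.0890) = 0.0050
R_total = 0.0191 K/W
Q = 201.6520 / 0.0191 = 10566.1352 W

R_total = 0.0191 K/W, Q = 10566.1352 W


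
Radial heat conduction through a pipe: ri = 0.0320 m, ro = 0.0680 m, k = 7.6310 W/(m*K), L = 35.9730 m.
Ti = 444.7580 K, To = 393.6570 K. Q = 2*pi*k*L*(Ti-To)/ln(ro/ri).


dT = 51.1010 K
ln(ro/ri) = 0.7538
Q = 2*pi*7.6310*35.9730*51.1010 / 0.7538 = 116930.4151 W

116930.4151 W


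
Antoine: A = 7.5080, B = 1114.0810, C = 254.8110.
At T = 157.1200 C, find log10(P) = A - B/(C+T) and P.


C+T = 411.9310
B/(C+T) = 2.7045
log10(P) = 7.5080 - 2.7045 = 4.8035
P = 10^4.8035 = 63601.4416 mmHg

63601.4416 mmHg


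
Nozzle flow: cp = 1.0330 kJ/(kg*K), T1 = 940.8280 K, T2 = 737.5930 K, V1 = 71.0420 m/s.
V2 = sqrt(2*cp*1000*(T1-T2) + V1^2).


dT = 203.2350 K
2*cp*1000*dT = 419883.5100
V1^2 = 5046.9658
V2 = sqrt(424930.4758) = 651.8669 m/s

651.8669 m/s


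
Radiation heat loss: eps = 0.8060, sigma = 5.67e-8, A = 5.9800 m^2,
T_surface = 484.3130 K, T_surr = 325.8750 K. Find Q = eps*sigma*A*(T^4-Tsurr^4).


T^4 = 5.5018e+10
Tsurr^4 = 1.1277e+10
Q = 0.8060 * 5.67e-8 * 5.9800 * 4.3741e+10 = 11953.7699 W

11953.7699 W


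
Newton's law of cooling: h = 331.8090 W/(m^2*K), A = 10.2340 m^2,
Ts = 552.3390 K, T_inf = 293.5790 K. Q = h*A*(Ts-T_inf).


dT = 258.7600 K
Q = 331.8090 * 10.2340 * 258.7600 = 878679.9503 W

878679.9503 W


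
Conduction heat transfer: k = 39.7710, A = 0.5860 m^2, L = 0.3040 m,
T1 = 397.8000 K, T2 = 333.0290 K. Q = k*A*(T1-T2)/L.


dT = 64.7710 K
Q = 39.7710 * 0.5860 * 64.7710 / 0.3040 = 4965.5933 W

4965.5933 W


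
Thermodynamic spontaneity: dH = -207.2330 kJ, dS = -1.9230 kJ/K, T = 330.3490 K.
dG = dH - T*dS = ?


T*dS = 330.3490 * -1.9230 = -635.2611 kJ
dG = -207.2330 + 635.2611 = 428.0281 kJ (non-spontaneous)

dG = 428.0281 kJ, non-spontaneous


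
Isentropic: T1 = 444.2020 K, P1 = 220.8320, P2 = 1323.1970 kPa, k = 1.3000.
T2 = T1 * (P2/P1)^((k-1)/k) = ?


(k-1)/k = 0.2308
(P2/P1)^exp = 1.5116
T2 = 444.2020 * 1.5116 = 671.4567 K

671.4567 K


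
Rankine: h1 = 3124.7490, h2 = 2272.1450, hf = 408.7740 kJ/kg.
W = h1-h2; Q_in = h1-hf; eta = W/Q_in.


W = 852.6040 kJ/kg
Q_in = 2715.9750 kJ/kg
eta = 0.3139 = 31.3922%

eta = 31.3922%


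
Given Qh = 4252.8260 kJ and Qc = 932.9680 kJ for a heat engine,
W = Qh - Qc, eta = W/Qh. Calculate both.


W = 4252.8260 - 932.9680 = 3319.8580 kJ
eta = 3319.8580 / 4252.8260 = 0.7806 = 78.0624%

W = 3319.8580 kJ, eta = 78.0624%


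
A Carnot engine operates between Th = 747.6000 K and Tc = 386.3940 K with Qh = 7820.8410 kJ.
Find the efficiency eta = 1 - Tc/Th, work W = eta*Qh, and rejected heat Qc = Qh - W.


eta = 1 - 386.3940/747.6000 = 0.4832
W = 0.4832 * 7820.8410 = 3778.6713 kJ
Qc = 7820.8410 - 3778.6713 = 4042.1697 kJ

eta = 48.3154%, W = 3778.6713 kJ, Qc = 4042.1697 kJ


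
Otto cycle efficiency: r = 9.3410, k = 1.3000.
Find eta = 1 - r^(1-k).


r^(k-1) = 1.9549
eta = 1 - 1/1.9549 = 0.4885 = 48.8457%

48.8457%


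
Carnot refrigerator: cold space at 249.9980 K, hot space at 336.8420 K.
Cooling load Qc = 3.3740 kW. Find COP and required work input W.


COP = 249.9980 / 86.8440 = 2.8787
W = 3.3740 / 2.8787 = 1.1721 kW

COP = 2.8787, W = 1.1721 kW


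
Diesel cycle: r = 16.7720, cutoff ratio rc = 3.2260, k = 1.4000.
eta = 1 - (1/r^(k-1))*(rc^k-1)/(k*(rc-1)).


r^(k-1) = 3.0891
rc^k = 5.1538
eta = 0.5685 = 56.8519%

56.8519%


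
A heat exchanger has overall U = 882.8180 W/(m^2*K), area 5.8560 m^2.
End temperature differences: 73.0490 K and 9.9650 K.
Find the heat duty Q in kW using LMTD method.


LMTD = 31.6679 K
Q = 882.8180 * 5.8560 * 31.6679 = 163715.9188 W = 163.7159 kW

163.7159 kW


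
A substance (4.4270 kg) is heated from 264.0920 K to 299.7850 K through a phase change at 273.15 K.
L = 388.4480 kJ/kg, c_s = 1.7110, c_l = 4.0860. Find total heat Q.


Q1 (sensible, solid) = 4.4270 * 1.7110 * 9.0580 = 68.6107 kJ
Q2 (latent) = 4.4270 * 388.4480 = 1719.6593 kJ
Q3 (sensible, liquid) = 4.4270 * 4.0860 * 26.6350 = 481.7931 kJ
Q_total = 2270.0631 kJ

2270.0631 kJ


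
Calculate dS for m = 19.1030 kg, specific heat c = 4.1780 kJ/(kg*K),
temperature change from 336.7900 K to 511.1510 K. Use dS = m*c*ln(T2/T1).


T2/T1 = 1.5177
ln(T2/T1) = 0.4172
dS = 19.1030 * 4.1780 * 0.4172 = 33.2981 kJ/K

33.2981 kJ/K


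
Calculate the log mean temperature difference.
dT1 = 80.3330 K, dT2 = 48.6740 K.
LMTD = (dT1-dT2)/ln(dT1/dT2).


dT1/dT2 = 1.6504
ln(dT1/dT2) = 0.5010
LMTD = 31.6590 / 0.5010 = 63.1871 K

63.1871 K


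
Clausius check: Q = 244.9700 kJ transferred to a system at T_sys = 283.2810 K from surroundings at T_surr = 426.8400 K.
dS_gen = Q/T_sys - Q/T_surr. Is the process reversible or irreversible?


dS_sys = 244.9700/283.2810 = 0.8648 kJ/K
dS_surr = -244.9700/426.8400 = -0.5739 kJ/K
dS_gen = 0.8648 - 0.5739 = 0.2908 kJ/K (irreversible)

dS_gen = 0.2908 kJ/K, irreversible


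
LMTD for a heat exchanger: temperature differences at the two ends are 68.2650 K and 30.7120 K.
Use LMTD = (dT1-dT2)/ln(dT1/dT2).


dT1/dT2 = 2.2227
ln(dT1/dT2) = 0.7987
LMTD = 37.5530 / 0.7987 = 47.0151 K

47.0151 K


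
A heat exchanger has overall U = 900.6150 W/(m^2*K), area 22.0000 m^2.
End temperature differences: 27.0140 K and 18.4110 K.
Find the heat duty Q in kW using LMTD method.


LMTD = 22.4383 K
Q = 900.6150 * 22.0000 * 22.4383 = 444581.9355 W = 444.5819 kW

444.5819 kW


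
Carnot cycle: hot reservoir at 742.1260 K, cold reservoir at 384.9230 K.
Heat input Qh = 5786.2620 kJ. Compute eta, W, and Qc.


eta = 1 - 384.9230/742.1260 = 0.4813
W = 0.4813 * 5786.2620 = 2785.0663 kJ
Qc = 5786.2620 - 2785.0663 = 3001.1957 kJ

eta = 48.1324%, W = 2785.0663 kJ, Qc = 3001.1957 kJ


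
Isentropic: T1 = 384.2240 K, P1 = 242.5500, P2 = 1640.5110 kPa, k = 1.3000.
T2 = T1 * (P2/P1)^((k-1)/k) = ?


(k-1)/k = 0.2308
(P2/P1)^exp = 1.5545
T2 = 384.2240 * 1.5545 = 597.2608 K

597.2608 K


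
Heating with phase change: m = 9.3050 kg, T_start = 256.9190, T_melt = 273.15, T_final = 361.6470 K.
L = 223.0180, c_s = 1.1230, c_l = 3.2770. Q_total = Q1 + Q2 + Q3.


Q1 (sensible, solid) = 9.3050 * 1.1230 * 16.2310 = 169.6061 kJ
Q2 (latent) = 9.3050 * 223.0180 = 2075.1825 kJ
Q3 (sensible, liquid) = 9.3050 * 3.2770 * 88.4970 = 2698.4934 kJ
Q_total = 4943.2820 kJ

4943.2820 kJ


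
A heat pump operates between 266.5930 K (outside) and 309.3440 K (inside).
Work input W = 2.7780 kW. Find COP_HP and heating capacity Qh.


COP = 309.3440 / 42.7510 = 7.2359
Qh = 7.2359 * 2.7780 = 20.1015 kW

COP = 7.2359, Qh = 20.1015 kW


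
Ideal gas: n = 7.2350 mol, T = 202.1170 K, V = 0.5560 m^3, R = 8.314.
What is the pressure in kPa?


P = nRT/V = 7.2350 * 8.314 * 202.1170 / 0.5560
= 12157.6993 / 0.5560 = 21866.3657 Pa = 21.8664 kPa

21.8664 kPa


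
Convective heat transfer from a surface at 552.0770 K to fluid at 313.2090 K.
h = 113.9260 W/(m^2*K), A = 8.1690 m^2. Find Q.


dT = 238.8680 K
Q = 113.9260 * 8.1690 * 238.8680 = 222305.2497 W

222305.2497 W


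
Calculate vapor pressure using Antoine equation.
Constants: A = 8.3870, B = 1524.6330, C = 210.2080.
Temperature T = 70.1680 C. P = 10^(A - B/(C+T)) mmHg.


C+T = 280.3760
B/(C+T) = 5.4378
log10(P) = 8.3870 - 5.4378 = 2.9492
P = 10^2.9492 = 889.5787 mmHg

889.5787 mmHg


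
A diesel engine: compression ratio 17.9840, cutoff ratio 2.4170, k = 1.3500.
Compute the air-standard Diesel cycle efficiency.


r^(k-1) = 2.7492
rc^k = 3.2917
eta = 0.5642 = 56.4239%

56.4239%


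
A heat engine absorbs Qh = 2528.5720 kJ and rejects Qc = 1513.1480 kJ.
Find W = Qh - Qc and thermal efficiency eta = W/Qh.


W = 2528.5720 - 1513.1480 = 1015.4240 kJ
eta = 1015.4240 / 2528.5720 = 0.4016 = 40.1580%

W = 1015.4240 kJ, eta = 40.1580%


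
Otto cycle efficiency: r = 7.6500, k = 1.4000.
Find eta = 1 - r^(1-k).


r^(k-1) = 2.2567
eta = 1 - 1/2.2567 = 0.5569 = 55.6866%

55.6866%


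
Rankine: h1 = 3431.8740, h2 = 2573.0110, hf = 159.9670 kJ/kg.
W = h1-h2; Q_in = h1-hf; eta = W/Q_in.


W = 858.8630 kJ/kg
Q_in = 3271.9070 kJ/kg
eta = 0.2625 = 26.2496%

eta = 26.2496%


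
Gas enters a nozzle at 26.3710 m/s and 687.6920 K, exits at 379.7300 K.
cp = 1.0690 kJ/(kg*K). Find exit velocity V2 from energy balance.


dT = 307.9620 K
2*cp*1000*dT = 658422.7560
V1^2 = 695.4296
V2 = sqrt(659118.1856) = 811.8609 m/s

811.8609 m/s


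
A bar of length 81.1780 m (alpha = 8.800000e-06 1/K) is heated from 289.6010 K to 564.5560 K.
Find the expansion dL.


dT = 274.9550 K
dL = 8.800000e-06 * 81.1780 * 274.9550 = 0.196419 m
L_final = 81.374419 m

dL = 0.196419 m


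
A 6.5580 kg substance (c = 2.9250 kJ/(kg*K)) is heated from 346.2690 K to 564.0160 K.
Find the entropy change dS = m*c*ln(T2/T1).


T2/T1 = 1.6288
ln(T2/T1) = 0.4879
dS = 6.5580 * 2.9250 * 0.4879 = 9.3583 kJ/K

9.3583 kJ/K


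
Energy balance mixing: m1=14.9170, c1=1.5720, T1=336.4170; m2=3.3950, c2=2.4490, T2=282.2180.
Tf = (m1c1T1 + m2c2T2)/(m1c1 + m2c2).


num = 10235.2792
den = 31.7639
Tf = 322.2301 K

322.2301 K


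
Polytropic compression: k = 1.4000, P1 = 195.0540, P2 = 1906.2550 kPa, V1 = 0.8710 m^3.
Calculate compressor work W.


(k-1)/k = 0.2857
(P2/P1)^exp = 1.9181
W = 3.5000 * 195.0540 * 0.8710 * (1.9181 - 1) = 545.9051 kJ

545.9051 kJ
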